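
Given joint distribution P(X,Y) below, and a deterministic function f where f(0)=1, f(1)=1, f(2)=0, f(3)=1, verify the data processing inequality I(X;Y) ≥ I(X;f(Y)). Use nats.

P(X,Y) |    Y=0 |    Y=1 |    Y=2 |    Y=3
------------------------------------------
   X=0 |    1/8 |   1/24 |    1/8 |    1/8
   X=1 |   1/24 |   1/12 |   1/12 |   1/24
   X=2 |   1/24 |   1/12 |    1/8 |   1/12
I(X;Y) = 0.0462, I(X;f(Y)) = 0.0023, inequality holds: 0.0462 ≥ 0.0023

Data Processing Inequality: For any Markov chain X → Y → Z, we have I(X;Y) ≥ I(X;Z).

Here Z = f(Y) is a deterministic function of Y, forming X → Y → Z.

Original I(X;Y) = 0.0462 nats

After applying f:
P(X,Z) where Z=f(Y):
- P(X,Z=0) = P(X,Y=2)
- P(X,Z=1) = P(X,Y=0) + P(X,Y=1) + P(X,Y=3)

I(X;Z) = I(X;f(Y)) = 0.0023 nats

Verification: 0.0462 ≥ 0.0023 ✓

Information cannot be created by processing; the function f can only lose information about X.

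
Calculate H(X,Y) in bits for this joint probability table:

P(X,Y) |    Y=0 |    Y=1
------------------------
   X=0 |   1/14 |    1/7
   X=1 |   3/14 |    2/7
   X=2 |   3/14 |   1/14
2.4138 bits

Joint entropy is H(X,Y) = -Σ_{x,y} p(x,y) log p(x,y).

Summing over all non-zero entries:
H(X,Y) = -[1/14·log_2(1/14) + 1/7·log_2(1/7) + 3/14·log_2(3/14) + 2/7·log_2(2/7) + 3/14·log_2(3/14) + 1/14·log_2(1/14)]
H(X,Y) = 2.4138 bits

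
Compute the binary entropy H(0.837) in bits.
0.6414 bits

The binary entropy function is:
H(p) = -p log(p) - (1-p) log(1-p)

H(0.837) = -0.837 × log_2(0.837) - 0.163 × log_2(0.163)
H(0.837) = 0.6414 bits

Note: Binary entropy is maximized at p=0.5 (H=1 bit) and minimized at p=0 or p=1 (H=0).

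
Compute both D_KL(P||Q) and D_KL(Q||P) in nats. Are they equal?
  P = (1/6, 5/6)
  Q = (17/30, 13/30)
D_KL(P||Q) = 0.3410, D_KL(Q||P) = 0.4101

KL divergence is not symmetric: D_KL(P||Q) ≠ D_KL(Q||P) in general.

D_KL(P||Q) = 0.3410 nats
D_KL(Q||P) = 0.4101 nats

No, they are not equal!

This asymmetry is why KL divergence is not a true distance metric.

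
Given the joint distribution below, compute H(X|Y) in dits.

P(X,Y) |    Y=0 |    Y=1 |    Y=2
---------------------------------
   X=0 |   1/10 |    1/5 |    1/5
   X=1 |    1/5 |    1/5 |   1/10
0.2863 dits

Using the chain rule: H(X|Y) = H(X,Y) - H(Y)

First, compute H(X,Y) = 0.7592 dits

Marginal P(Y) = (3/10, 2/5, 3/10)
H(Y) = 0.4729 dits

H(X|Y) = H(X,Y) - H(Y) = 0.7592 - 0.4729 = 0.2863 dits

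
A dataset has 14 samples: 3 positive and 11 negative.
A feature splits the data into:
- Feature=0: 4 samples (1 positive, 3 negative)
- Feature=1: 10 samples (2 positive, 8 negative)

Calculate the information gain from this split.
0.0021 bits

Information Gain = H(Y) - H(Y|Feature)

Before split:
P(positive) = 3/14 = 0.2143
H(Y) = 0.7496 bits

After split:
Feature=0: H = 0.8113 bits (weight = 4/14)
Feature=1: H = 0.7219 bits (weight = 10/14)
H(Y|Feature) = (4/14)×0.8113 + (10/14)×0.7219 = 0.7475 bits

Information Gain = 0.7496 - 0.7475 = 0.0021 bits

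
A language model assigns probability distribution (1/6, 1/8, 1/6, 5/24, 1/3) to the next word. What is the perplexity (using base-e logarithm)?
4.7123

Perplexity is e^H (or exp(H) for natural log).

First, H = -Σ p log p = 1.5502 nats
Perplexity = e^1.5502 = 4.7123

Interpretation: The model's uncertainty is equivalent to choosing uniformly among 4.7 options.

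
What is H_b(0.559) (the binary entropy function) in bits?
0.9899 bits

The binary entropy function is:
H(p) = -p log(p) - (1-p) log(1-p)

H(0.559) = -0.559 × log_2(0.559) - 0.441 × log_2(0.441)
H(0.559) = 0.9899 bits

Note: Binary entropy is maximized at p=0.5 (H=1 bit) and minimized at p=0 or p=1 (H=0).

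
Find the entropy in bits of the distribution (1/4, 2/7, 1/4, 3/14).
1.9926 bits

Shannon entropy is H(X) = -Σ p(x) log p(x).

For P = (1/4, 2/7, 1/4, 3/14):
H = -1/4 × log_2(1/4) -2/7 × log_2(2/7) -1/4 × log_2(1/4) -3/14 × log_2(3/14)
H = 1.9926 bits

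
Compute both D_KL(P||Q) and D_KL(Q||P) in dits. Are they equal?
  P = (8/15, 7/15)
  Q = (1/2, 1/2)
D_KL(P||Q) = 0.0010, D_KL(Q||P) = 0.0010

KL divergence is not symmetric: D_KL(P||Q) ≠ D_KL(Q||P) in general.

D_KL(P||Q) = 0.0010 dits
D_KL(Q||P) = 0.0010 dits

In this case they happen to be equal (to 4 decimal places).

This asymmetry is why KL divergence is not a true distance metric.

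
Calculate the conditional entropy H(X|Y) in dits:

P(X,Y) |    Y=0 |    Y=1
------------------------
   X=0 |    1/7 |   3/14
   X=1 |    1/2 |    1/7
0.2523 dits

Using the chain rule: H(X|Y) = H(X,Y) - H(Y)

First, compute H(X,Y) = 0.5353 dits

Marginal P(Y) = (9/14, 5/14)
H(Y) = 0.2831 dits

H(X|Y) = H(X,Y) - H(Y) = 0.5353 - 0.2831 = 0.2523 dits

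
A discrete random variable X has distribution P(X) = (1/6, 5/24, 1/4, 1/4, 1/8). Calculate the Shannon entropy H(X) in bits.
2.2773 bits

Shannon entropy is H(X) = -Σ p(x) log p(x).

For P = (1/6, 5/24, 1/4, 1/4, 1/8):
H = -1/6 × log_2(1/6) -5/24 × log_2(5/24) -1/4 × log_2(1/4) -1/4 × log_2(1/4) -1/8 × log_2(1/8)
H = 2.2773 bits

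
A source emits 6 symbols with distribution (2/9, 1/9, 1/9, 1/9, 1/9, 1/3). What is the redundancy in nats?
0.1148 nats

Redundancy measures how far a source is from maximum entropy:
R = H_max - H(X)

Maximum entropy for 6 symbols: H_max = log_e(6) = 1.7918 nats
Actual entropy: H(X) = 1.6770 nats
Redundancy: R = 1.7918 - 1.6770 = 0.1148 nats

This redundancy represents potential for compression: the source could be compressed by 0.1148 nats per symbol.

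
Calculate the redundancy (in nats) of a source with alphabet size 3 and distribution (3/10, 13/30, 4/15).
0.0226 nats

Redundancy measures how far a source is from maximum entropy:
R = H_max - H(X)

Maximum entropy for 3 symbols: H_max = log_e(3) = 1.0986 nats
Actual entropy: H(X) = 1.0760 nats
Redundancy: R = 1.0986 - 1.0760 = 0.0226 nats

This redundancy represents potential for compression: the source could be compressed by 0.0226 nats per symbol.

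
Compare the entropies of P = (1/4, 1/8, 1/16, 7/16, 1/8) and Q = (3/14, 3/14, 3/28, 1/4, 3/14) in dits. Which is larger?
Q

Computing entropies in dits:
H(P) = 0.6086
H(Q) = 0.6845

Distribution Q has higher entropy.

Intuition: The distribution closer to uniform (more spread out) has higher entropy.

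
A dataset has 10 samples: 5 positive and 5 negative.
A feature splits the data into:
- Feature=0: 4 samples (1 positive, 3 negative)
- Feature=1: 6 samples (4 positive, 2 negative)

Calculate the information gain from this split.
0.1245 bits

Information Gain = H(Y) - H(Y|Feature)

Before split:
P(positive) = 5/10 = 0.5000
H(Y) = 1.0000 bits

After split:
Feature=0: H = 0.8113 bits (weight = 4/10)
Feature=1: H = 0.9183 bits (weight = 6/10)
H(Y|Feature) = (4/10)×0.8113 + (6/10)×0.9183 = 0.8755 bits

Information Gain = 1.0000 - 0.8755 = 0.1245 bits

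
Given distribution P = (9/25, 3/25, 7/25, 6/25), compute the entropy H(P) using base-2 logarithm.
1.9060 bits

Shannon entropy is H(X) = -Σ p(x) log p(x).

For P = (9/25, 3/25, 7/25, 6/25):
H = -9/25 × log_2(9/25) -3/25 × log_2(3/25) -7/25 × log_2(7/25) -6/25 × log_2(6/25)
H = 1.9060 bits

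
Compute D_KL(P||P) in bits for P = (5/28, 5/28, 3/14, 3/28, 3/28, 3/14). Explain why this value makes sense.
0.0000 bits

KL divergence satisfies the Gibbs inequality: D_KL(P||Q) ≥ 0 for all distributions P, Q.

D_KL(P||Q) = Σ p(x) log(p(x)/q(x))
Each term is p(x) × log_2(p(x)/p(x)) = p(x) × log_2(1) = 0, so the sum is 0.
D_KL(P||Q) = 0.0000 bits

When P = Q, the KL divergence is exactly 0, as there is no 'divergence' between identical distributions.

This non-negativity is a fundamental property: relative entropy cannot be negative because it measures how different Q is from P.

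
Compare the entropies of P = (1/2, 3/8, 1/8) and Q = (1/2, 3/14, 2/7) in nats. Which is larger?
Q

Computing entropies in nats:
H(P) = 0.9743
H(Q) = 1.0346

Distribution Q has higher entropy.

Intuition: The distribution closer to uniform (more spread out) has higher entropy.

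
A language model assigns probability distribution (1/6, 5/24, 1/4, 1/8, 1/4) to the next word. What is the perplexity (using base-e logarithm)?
4.8477

Perplexity is e^H (or exp(H) for natural log).

First, H = -Σ p log p = 1.5785 nats
Perplexity = e^1.5785 = 4.8477

Interpretation: The model's uncertainty is equivalent to choosing uniformly among 4.8 options.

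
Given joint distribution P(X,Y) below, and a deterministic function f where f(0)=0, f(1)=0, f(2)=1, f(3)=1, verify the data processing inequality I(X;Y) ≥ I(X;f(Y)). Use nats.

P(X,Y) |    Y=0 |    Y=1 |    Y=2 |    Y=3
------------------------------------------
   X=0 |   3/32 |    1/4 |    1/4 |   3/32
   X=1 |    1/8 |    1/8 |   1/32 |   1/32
I(X;Y) = 0.0646, I(X;f(Y)) = 0.0426, inequality holds: 0.0646 ≥ 0.0426

Data Processing Inequality: For any Markov chain X → Y → Z, we have I(X;Y) ≥ I(X;Z).

Here Z = f(Y) is a deterministic function of Y, forming X → Y → Z.

Original I(X;Y) = 0.0646 nats

After applying f:
P(X,Z) where Z=f(Y):
- P(X,Z=0) = P(X,Y=0) + P(X,Y=1)
- P(X,Z=1) = P(X,Y=2) + P(X,Y=3)

I(X;Z) = I(X;f(Y)) = 0.0426 nats

Verification: 0.0646 ≥ 0.0426 ✓

Information cannot be created by processing; the function f can only lose information about X.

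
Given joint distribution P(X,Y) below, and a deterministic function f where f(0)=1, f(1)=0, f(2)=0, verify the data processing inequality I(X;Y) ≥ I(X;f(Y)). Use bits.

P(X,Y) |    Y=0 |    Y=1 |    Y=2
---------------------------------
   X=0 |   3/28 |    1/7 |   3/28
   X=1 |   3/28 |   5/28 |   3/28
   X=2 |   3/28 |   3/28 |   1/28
I(X;Y) = 0.0221, I(X;f(Y)) = 0.0128, inequality holds: 0.0221 ≥ 0.0128

Data Processing Inequality: For any Markov chain X → Y → Z, we have I(X;Y) ≥ I(X;Z).

Here Z = f(Y) is a deterministic function of Y, forming X → Y → Z.

Original I(X;Y) = 0.0221 bits

After applying f:
P(X,Z) where Z=f(Y):
- P(X,Z=0) = P(X,Y=1) + P(X,Y=2)
- P(X,Z=1) = P(X,Y=0)

I(X;Z) = I(X;f(Y)) = 0.0128 bits

Verification: 0.0221 ≥ 0.0128 ✓

Information cannot be created by processing; the function f can only lose information about X.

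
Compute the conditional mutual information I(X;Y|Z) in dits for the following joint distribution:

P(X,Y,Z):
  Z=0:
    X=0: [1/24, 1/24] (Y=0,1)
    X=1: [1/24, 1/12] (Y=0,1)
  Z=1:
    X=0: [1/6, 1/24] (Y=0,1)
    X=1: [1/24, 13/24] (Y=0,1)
0.0889 dits

Conditional mutual information: I(X;Y|Z) = H(X|Z) + H(Y|Z) - H(X,Y|Z)

H(Z) = 0.2222
H(X,Z) = 0.4813 → H(X|Z) = 0.2590
H(Y,Z) = 0.4813 → H(Y|Z) = 0.2590
H(X,Y,Z) = 0.6514 → H(X,Y|Z) = 0.4292

I(X;Y|Z) = 0.2590 + 0.2590 - 0.4292 = 0.0889 dits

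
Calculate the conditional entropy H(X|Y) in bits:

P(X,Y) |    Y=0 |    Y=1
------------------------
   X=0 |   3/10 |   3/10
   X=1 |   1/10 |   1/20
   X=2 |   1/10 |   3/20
1.3332 bits

Using the chain rule: H(X|Y) = H(X,Y) - H(Y)

First, compute H(X,Y) = 2.3332 bits

Marginal P(Y) = (1/2, 1/2)
H(Y) = 1.0000 bits

H(X|Y) = H(X,Y) - H(Y) = 2.3332 - 1.0000 = 1.3332 bits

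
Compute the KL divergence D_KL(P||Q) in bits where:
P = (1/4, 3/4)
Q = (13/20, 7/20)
0.4800 bits

KL divergence: D_KL(P||Q) = Σ p(x) log(p(x)/q(x))

Computing term by term:
  x=0: 1/4 × log_2[(1/4)/(13/20)] = 1/4 × -1.3785 = -0.3446
  x=1: 3/4 × log_2[(3/4)/(7/20)] = 3/4 × 1.0995 = 0.8247

D_KL(P||Q) = 0.4800 bits

Note: KL divergence is always non-negative and equals 0 iff P = Q.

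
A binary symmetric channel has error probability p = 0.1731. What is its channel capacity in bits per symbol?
0.3353 bits

For a binary symmetric channel (BSC) with error probability p:
Capacity C = 1 - H(p) bits per symbol

where H(p) = -p log₂(p) - (1-p) log₂(1-p) is the binary entropy function.

H(0.1731) = 0.6647 bits
C = 1 - 0.6647 = 0.3353 bits per symbol

This means we can reliably transmit up to 0.3353 bits of information per channel use.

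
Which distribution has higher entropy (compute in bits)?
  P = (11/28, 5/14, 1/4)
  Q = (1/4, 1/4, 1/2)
P

Computing entropies in bits:
H(P) = 1.5601
H(Q) = 1.5000

Distribution P has higher entropy.

Intuition: The distribution closer to uniform (more spread out) has higher entropy.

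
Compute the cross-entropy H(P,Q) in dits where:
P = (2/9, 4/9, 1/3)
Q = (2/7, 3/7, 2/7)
0.4658 dits

Cross-entropy: H(P,Q) = -Σ p(x) log q(x)

Alternatively: H(P,Q) = H(P) + D_KL(P||Q)
H(P) = 0.4607 dits
D_KL(P||Q) = 0.0051 dits

H(P,Q) = 0.4607 + 0.0051 = 0.4658 dits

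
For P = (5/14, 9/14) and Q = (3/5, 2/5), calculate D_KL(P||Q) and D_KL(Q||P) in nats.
D_KL(P||Q) = 0.1197, D_KL(Q||P) = 0.1215

KL divergence is not symmetric: D_KL(P||Q) ≠ D_KL(Q||P) in general.

D_KL(P||Q) = 0.1197 nats
D_KL(Q||P) = 0.1215 nats

No, they are not equal!

This asymmetry is why KL divergence is not a true distance metric.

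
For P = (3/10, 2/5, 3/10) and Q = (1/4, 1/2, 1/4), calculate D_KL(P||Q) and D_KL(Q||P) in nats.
D_KL(P||Q) = 0.0201, D_KL(Q||P) = 0.0204

KL divergence is not symmetric: D_KL(P||Q) ≠ D_KL(Q||P) in general.

D_KL(P||Q) = 0.0201 nats
D_KL(Q||P) = 0.0204 nats

No, they are not equal!

This asymmetry is why KL divergence is not a true distance metric.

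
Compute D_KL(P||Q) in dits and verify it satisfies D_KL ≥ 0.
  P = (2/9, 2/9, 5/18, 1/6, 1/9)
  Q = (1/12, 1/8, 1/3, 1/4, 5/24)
0.0685 dits

KL divergence satisfies the Gibbs inequality: D_KL(P||Q) ≥ 0 for all distributions P, Q.

D_KL(P||Q) = Σ p(x) log(p(x)/q(x))
Term by term:
  x=0: 2/9 × log_10[(2/9)/(1/12)] = 0.0947
  x=1: 2/9 × log_10[(2/9)/(1/8)] = 0.0555
  x=2: 5/18 × log_10[(5/18)/(1/3)] = -0.0220
  x=3: 1/6 × log_10[(1/6)/(1/4)] = -0.0293
  x=4: 1/9 × log_10[(1/9)/(5/24)] = -0.0303
D_KL(P||Q) = 0.0685 dits

D_KL(P||Q) = 0.0685 ≥ 0 ✓

This non-negativity is a fundamental property: relative entropy cannot be negative because it measures how different Q is from P.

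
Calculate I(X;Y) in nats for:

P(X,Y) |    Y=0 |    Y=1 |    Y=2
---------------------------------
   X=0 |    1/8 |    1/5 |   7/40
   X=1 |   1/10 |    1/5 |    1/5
0.0022 nats

Mutual information: I(X;Y) = H(X) + H(Y) - H(X,Y)

Marginals:
P(X) = (1/2, 1/2), H(X) = 0.6931 nats
P(Y) = (9/40, 2/5, 3/8), H(Y) = 1.0699 nats

Joint entropy: H(X,Y) = 1.7609 nats

I(X;Y) = 0.6931 + 1.0699 - 1.7609 = 0.0022 nats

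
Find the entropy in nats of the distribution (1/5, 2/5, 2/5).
1.0549 nats

Shannon entropy is H(X) = -Σ p(x) log p(x).

For P = (1/5, 2/5, 2/5):
H = -1/5 × log_e(1/5) -2/5 × log_e(2/5) -2/5 × log_e(2/5)
H = 1.0549 nats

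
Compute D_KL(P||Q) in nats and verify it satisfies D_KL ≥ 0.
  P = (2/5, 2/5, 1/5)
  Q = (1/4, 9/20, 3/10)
0.0598 nats

KL divergence satisfies the Gibbs inequality: D_KL(P||Q) ≥ 0 for all distributions P, Q.

D_KL(P||Q) = Σ p(x) log(p(x)/q(x))
Term by term:
  x=0: 2/5 × log_e[(2/5)/(1/4)] = 0.1880
  x=1: 2/5 × log_e[(2/5)/(9/20)] = -0.0471
  x=2: 1/5 × log_e[(1/5)/(3/10)] = -0.0811
D_KL(P||Q) = 0.0598 nats

D_KL(P||Q) = 0.0598 ≥ 0 ✓

This non-negativity is a fundamental property: relative entropy cannot be negative because it measures how different Q is from P.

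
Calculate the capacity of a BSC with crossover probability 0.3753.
0.0453 bits

For a binary symmetric channel (BSC) with error probability p:
Capacity C = 1 - H(p) bits per symbol

where H(p) = -p log₂(p) - (1-p) log₂(1-p) is the binary entropy function.

H(0.3753) = 0.9547 bits
C = 1 - 0.9547 = 0.0453 bits per symbol

This means we can reliably transmit up to 0.0453 bits of information per channel use.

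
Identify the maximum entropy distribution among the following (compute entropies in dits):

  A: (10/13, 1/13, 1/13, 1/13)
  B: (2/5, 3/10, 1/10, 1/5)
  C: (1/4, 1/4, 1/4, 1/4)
C

For a discrete distribution over n outcomes, entropy is maximized by the uniform distribution.

Computing entropies:
H(A) = 0.3447 dits
H(B) = 0.5558 dits
H(C) = 0.6021 dits

The uniform distribution (where all probabilities equal 1/4) achieves the maximum entropy of log_10(4) = 0.6021 dits.

Distribution C has the highest entropy.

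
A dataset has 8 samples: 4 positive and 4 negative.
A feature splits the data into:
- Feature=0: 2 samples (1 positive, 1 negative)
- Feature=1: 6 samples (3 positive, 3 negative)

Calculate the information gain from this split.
0.0000 bits

Information Gain = H(Y) - H(Y|Feature)

Before split:
P(positive) = 4/8 = 0.5000
H(Y) = 1.0000 bits

After split:
Feature=0: H = 1.0000 bits (weight = 2/8)
Feature=1: H = 1.0000 bits (weight = 6/8)
H(Y|Feature) = (2/8)×1.0000 + (6/8)×1.0000 = 1.0000 bits

Information Gain = 1.0000 - 1.0000 = 0.0000 bits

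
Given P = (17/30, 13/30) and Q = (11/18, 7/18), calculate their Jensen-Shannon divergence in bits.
0.0015 bits

Jensen-Shannon divergence is:
JSD(P||Q) = 0.5 × D_KL(P||M) + 0.5 × D_KL(Q||M)
where M = 0.5 × (P + Q) is the mixture distribution.

M = 0.5 × (17/30, 13/30) + 0.5 × (11/18, 7/18) = (0.588889, 0.411111)

D_KL(P||M) = 0.0015 bits
D_KL(Q||M) = 0.0015 bits

JSD(P||Q) = 0.5 × 0.0015 + 0.5 × 0.0015 = 0.0015 bits

Unlike KL divergence, JSD is symmetric and bounded: 0 ≤ JSD ≤ log(2).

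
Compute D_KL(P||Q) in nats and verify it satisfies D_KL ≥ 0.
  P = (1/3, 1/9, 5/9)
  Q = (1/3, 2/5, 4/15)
0.2654 nats

KL divergence satisfies the Gibbs inequality: D_KL(P||Q) ≥ 0 for all distributions P, Q.

D_KL(P||Q) = Σ p(x) log(p(x)/q(x))
Term by term:
  x=0: 1/3 × log_e[(1/3)/(1/3)] = 0.0000
  x=1: 1/9 × log_e[(1/9)/(2/5)] = -0.1423
  x=2: 5/9 × log_e[(5/9)/(4/15)] = 0.4078
D_KL(P||Q) = 0.2654 nats

D_KL(P||Q) = 0.2654 ≥ 0 ✓

This non-negativity is a fundamental property: relative entropy cannot be negative because it measures how different Q is from P.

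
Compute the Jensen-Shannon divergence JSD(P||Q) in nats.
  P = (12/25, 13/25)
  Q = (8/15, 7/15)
0.0014 nats

Jensen-Shannon divergence is:
JSD(P||Q) = 0.5 × D_KL(P||M) + 0.5 × D_KL(Q||M)
where M = 0.5 × (P + Q) is the mixture distribution.

M = 0.5 × (12/25, 13/25) + 0.5 × (8/15, 7/15) = (0.506667, 0.493333)

D_KL(P||M) = 0.0014 nats
D_KL(Q||M) = 0.0014 nats

JSD(P||Q) = 0.5 × 0.0014 + 0.5 × 0.0014 = 0.0014 nats

Unlike KL divergence, JSD is symmetric and bounded: 0 ≤ JSD ≤ log(2).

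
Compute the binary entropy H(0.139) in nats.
0.4031 nats

The binary entropy function is:
H(p) = -p log(p) - (1-p) log(1-p)

H(0.139) = -0.139 × log_e(0.139) - 0.861 × log_e(0.861)
H(0.139) = 0.4031 nats

Note: Binary entropy is maximized at p=0.5 (H=1 bit) and minimized at p=0 or p=1 (H=0).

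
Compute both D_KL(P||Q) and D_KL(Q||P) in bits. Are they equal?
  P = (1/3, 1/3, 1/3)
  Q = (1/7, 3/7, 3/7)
D_KL(P||Q) = 0.1658, D_KL(Q||P) = 0.1361

KL divergence is not symmetric: D_KL(P||Q) ≠ D_KL(Q||P) in general.

D_KL(P||Q) = 0.1658 bits
D_KL(Q||P) = 0.1361 bits

No, they are not equal!

This asymmetry is why KL divergence is not a true distance metric.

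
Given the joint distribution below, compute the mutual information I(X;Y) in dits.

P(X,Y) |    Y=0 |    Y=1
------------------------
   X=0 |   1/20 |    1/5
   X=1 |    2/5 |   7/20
0.0195 dits

Mutual information: I(X;Y) = H(X) + H(Y) - H(X,Y)

Marginals:
P(X) = (1/4, 3/4), H(X) = 0.2442 dits
P(Y) = (9/20, 11/20), H(Y) = 0.2989 dits

Joint entropy: H(X,Y) = 0.5236 dits

I(X;Y) = 0.2442 + 0.2989 - 0.5236 = 0.0195 dits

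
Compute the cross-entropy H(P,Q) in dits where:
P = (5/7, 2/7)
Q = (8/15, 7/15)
0.2896 dits

Cross-entropy: H(P,Q) = -Σ p(x) log q(x)

Alternatively: H(P,Q) = H(P) + D_KL(P||Q)
H(P) = 0.2598 dits
D_KL(P||Q) = 0.0297 dits

H(P,Q) = 0.2598 + 0.0297 = 0.2896 dits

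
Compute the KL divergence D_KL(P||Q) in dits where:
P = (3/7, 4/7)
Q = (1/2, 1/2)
0.0044 dits

KL divergence: D_KL(P||Q) = Σ p(x) log(p(x)/q(x))

Computing term by term:
  x=0: 3/7 × log_10[(3/7)/(1/2)] = 3/7 × -0.0669 = -0.0287
  x=1: 4/7 × log_10[(4/7)/(1/2)] = 4/7 × 0.0580 = 0.0331

D_KL(P||Q) = 0.0044 dits

Note: KL divergence is always non-negative and equals 0 iff P = Q.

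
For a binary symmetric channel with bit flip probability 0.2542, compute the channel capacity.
0.1821 bits

For a binary symmetric channel (BSC) with error probability p:
Capacity C = 1 - H(p) bits per symbol

where H(p) = -p log₂(p) - (1-p) log₂(1-p) is the binary entropy function.

H(0.2542) = 0.8179 bits
C = 1 - 0.8179 = 0.1821 bits per symbol

This means we can reliably transmit up to 0.1821 bits of information per channel use.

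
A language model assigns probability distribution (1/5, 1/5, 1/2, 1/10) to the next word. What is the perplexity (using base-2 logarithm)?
3.3892

Perplexity is 2^H (or exp(H) for natural log).

First, H = -Σ p log p = 1.7610 bits
Perplexity = 2^1.7610 = 3.3892

Interpretation: The model's uncertainty is equivalent to choosing uniformly among 3.4 options.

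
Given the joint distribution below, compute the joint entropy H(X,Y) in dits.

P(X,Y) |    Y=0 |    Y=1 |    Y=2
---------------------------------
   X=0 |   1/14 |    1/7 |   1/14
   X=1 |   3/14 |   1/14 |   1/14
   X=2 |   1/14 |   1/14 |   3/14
0.8986 dits

Joint entropy is H(X,Y) = -Σ_{x,y} p(x,y) log p(x,y).

Summing over all non-zero entries:
H(X,Y) = -[1/14·log_10(1/14) + 1/7·log_10(1/7) + 1/14·log_10(1/14) + 3/14·log_10(3/14) + 1/14·log_10(1/14) + 1/14·log_10(1/14) + 1/14·log_10(1/14) + 1/14·log_10(1/14) + 3/14·log_10(3/14)]
H(X,Y) = 0.8986 dits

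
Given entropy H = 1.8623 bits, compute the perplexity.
3.6359

Perplexity is 2^H (or exp(H) for natural log).

H = 1.8623 bits
Perplexity = 2^1.8623 = 3.6359

Interpretation: The model's uncertainty is equivalent to choosing uniformly among 3.6 options.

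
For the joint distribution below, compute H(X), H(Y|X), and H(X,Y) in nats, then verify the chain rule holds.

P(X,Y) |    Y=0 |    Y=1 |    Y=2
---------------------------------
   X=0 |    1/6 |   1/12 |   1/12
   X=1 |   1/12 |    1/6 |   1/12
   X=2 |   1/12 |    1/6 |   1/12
H(X,Y) = 2.1383, H(X) = 1.0986, H(Y|X) = 1.0397 (all in nats)

Chain rule: H(X,Y) = H(X) + H(Y|X)

Left side — joint entropy directly:
H(X,Y) = -Σ p(x,y) log p(x,y) = 2.1383 nats

Right side — compute H(Y|X) from the conditional distributions:
P(X) = (1/3, 1/3, 1/3), so H(X) = 1.0986 nats
H(Y|X) = Σ_x P(X=x) · H(Y|X=x):
  P(Y|X=0) = (1/2, 1/4, 1/4), H(Y|X=0) = 1.0397, weight P(X=0) = 1/3
  P(Y|X=1) = (1/4, 1/2, 1/4), H(Y|X=1) = 1.0397, weight P(X=1) = 1/3
  P(Y|X=2) = (1/4, 1/2, 1/4), H(Y|X=2) = 1.0397, weight P(X=2) = 1/3
H(Y|X) = 1.0397 nats

H(X) + H(Y|X) = 1.0986 + 1.0397 = 2.1383 nats

Both sides equal 2.1383 nats. ✓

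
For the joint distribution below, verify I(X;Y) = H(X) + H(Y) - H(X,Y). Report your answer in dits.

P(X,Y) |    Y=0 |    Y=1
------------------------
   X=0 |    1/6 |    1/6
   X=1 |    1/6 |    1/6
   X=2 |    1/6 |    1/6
I(X;Y) = 0.0000 dits

Mutual information has multiple equivalent forms:
- I(X;Y) = H(X) - H(X|Y)
- I(X;Y) = H(Y) - H(Y|X)
- I(X;Y) = H(X) + H(Y) - H(X,Y)

Computing all quantities:
H(X) = 0.4771, H(Y) = 0.3010, H(X,Y) = 0.7782
H(X|Y) = 0.4771, H(Y|X) = 0.3010

Verification:
H(X) - H(X|Y) = 0.4771 - 0.4771 = 0.0000
H(Y) - H(Y|X) = 0.3010 - 0.3010 = 0.0000
H(X) + H(Y) - H(X,Y) = 0.4771 + 0.3010 - 0.7782 = 0.0000

All forms give I(X;Y) = 0.0000 dits. ✓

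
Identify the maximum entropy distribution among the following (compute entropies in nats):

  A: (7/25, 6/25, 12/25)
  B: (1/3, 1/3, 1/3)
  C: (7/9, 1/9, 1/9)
B

For a discrete distribution over n outcomes, entropy is maximized by the uniform distribution.

Computing entropies:
H(A) = 1.0512 nats
H(B) = 1.0986 nats
H(C) = 0.6837 nats

The uniform distribution (where all probabilities equal 1/3) achieves the maximum entropy of log_e(3) = 1.0986 nats.

Distribution B has the highest entropy.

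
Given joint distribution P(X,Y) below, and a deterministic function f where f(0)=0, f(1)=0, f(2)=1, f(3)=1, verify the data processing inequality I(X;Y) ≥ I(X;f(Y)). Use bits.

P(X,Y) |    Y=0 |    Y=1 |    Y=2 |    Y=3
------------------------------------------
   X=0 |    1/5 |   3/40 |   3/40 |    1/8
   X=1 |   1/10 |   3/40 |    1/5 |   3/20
I(X;Y) = 0.0669, I(X;f(Y)) = 0.0442, inequality holds: 0.0669 ≥ 0.0442

Data Processing Inequality: For any Markov chain X → Y → Z, we have I(X;Y) ≥ I(X;Z).

Here Z = f(Y) is a deterministic function of Y, forming X → Y → Z.

Original I(X;Y) = 0.0669 bits

After applying f:
P(X,Z) where Z=f(Y):
- P(X,Z=0) = P(X,Y=0) + P(X,Y=1)
- P(X,Z=1) = P(X,Y=2) + P(X,Y=3)

I(X;Z) = I(X;f(Y)) = 0.0442 bits

Verification: 0.0669 ≥ 0.0442 ✓

Information cannot be created by processing; the function f can only lose information about X.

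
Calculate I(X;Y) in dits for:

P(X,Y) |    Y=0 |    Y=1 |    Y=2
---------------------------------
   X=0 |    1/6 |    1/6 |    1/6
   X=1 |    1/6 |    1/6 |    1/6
0.0000 dits

Mutual information: I(X;Y) = H(X) + H(Y) - H(X,Y)

Marginals:
P(X) = (1/2, 1/2), H(X) = 0.3010 dits
P(Y) = (1/3, 1/3, 1/3), H(Y) = 0.4771 dits

Joint entropy: H(X,Y) = 0.7782 dits

I(X;Y) = 0.3010 + 0.4771 - 0.7782 = 0.0000 dits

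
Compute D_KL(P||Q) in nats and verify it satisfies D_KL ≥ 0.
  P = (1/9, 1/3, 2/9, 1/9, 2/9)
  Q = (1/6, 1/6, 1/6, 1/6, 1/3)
0.1148 nats

KL divergence satisfies the Gibbs inequality: D_KL(P||Q) ≥ 0 for all distributions P, Q.

D_KL(P||Q) = Σ p(x) log(p(x)/q(x))
Term by term:
  x=0: 1/9 × log_e[(1/9)/(1/6)] = -0.0451
  x=1: 1/3 × log_e[(1/3)/(1/6)] = 0.2310
  x=2: 2/9 × log_e[(2/9)/(1/6)] = 0.0639
  x=3: 1/9 × log_e[(1/9)/(1/6)] = -0.0451
  x=4: 2/9 × log_e[(2/9)/(1/3)] = -0.0901
D_KL(P||Q) = 0.1148 nats

D_KL(P||Q) = 0.1148 ≥ 0 ✓

This non-negativity is a fundamental property: relative entropy cannot be negative because it measures how different Q is from P.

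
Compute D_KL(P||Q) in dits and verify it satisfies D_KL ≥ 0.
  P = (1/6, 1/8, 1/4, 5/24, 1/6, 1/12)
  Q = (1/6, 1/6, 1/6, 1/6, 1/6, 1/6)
0.0235 dits

KL divergence satisfies the Gibbs inequality: D_KL(P||Q) ≥ 0 for all distributions P, Q.

D_KL(P||Q) = Σ p(x) log(p(x)/q(x))
Term by term:
  x=0: 1/6 × log_10[(1/6)/(1/6)] = 0.0000
  x=1: 1/8 × log_10[(1/8)/(1/6)] = -0.0156
  x=2: 1/4 × log_10[(1/4)/(1/6)] = 0.0440
  x=3: 5/24 × log_10[(5/24)/(1/6)] = 0.0202
  x=4: 1/6 × log_10[(1/6)/(1/6)] = 0.0000
  x=5: 1/12 × log_10[(1/12)/(1/6)] = -0.0251
D_KL(P||Q) = 0.0235 dits

D_KL(P||Q) = 0.0235 ≥ 0 ✓

This non-negativity is a fundamental property: relative entropy cannot be negative because it measures how different Q is from P.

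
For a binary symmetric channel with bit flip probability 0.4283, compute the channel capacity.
0.0149 bits

For a binary symmetric channel (BSC) with error probability p:
Capacity C = 1 - H(p) bits per symbol

where H(p) = -p log₂(p) - (1-p) log₂(1-p) is the binary entropy function.

H(0.4283) = 0.9851 bits
C = 1 - 0.9851 = 0.0149 bits per symbol

This means we can reliably transmit up to 0.0149 bits of information per channel use.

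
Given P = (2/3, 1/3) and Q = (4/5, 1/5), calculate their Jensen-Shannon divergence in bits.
0.0165 bits

Jensen-Shannon divergence is:
JSD(P||Q) = 0.5 × D_KL(P||M) + 0.5 × D_KL(Q||M)
where M = 0.5 × (P + Q) is the mixture distribution.

M = 0.5 × (2/3, 1/3) + 0.5 × (4/5, 1/5) = (11/15, 4/15)

D_KL(P||M) = 0.0156 bits
D_KL(Q||M) = 0.0174 bits

JSD(P||Q) = 0.5 × 0.0156 + 0.5 × 0.0174 = 0.0165 bits

Unlike KL divergence, JSD is symmetric and bounded: 0 ≤ JSD ≤ log(2).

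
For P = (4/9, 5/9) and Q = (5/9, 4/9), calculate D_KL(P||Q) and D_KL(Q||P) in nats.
D_KL(P||Q) = 0.0248, D_KL(Q||P) = 0.0248

KL divergence is not symmetric: D_KL(P||Q) ≠ D_KL(Q||P) in general.

D_KL(P||Q) = 0.0248 nats
D_KL(Q||P) = 0.0248 nats

In this case they happen to be equal (to 4 decimal places).

This asymmetry is why KL divergence is not a true distance metric.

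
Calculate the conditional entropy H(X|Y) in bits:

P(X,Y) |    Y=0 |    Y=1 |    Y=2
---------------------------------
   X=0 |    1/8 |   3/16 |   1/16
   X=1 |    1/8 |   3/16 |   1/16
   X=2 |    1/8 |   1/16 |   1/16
1.5254 bits

Using the chain rule: H(X|Y) = H(X,Y) - H(Y)

First, compute H(X,Y) = 3.0306 bits

Marginal P(Y) = (3/8, 7/16, 3/16)
H(Y) = 1.5052 bits

H(X|Y) = H(X,Y) - H(Y) = 3.0306 - 1.5052 = 1.5254 bits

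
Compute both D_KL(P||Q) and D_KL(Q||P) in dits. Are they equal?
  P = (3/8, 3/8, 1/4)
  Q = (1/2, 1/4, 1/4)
D_KL(P||Q) = 0.0192, D_KL(Q||P) = 0.0184

KL divergence is not symmetric: D_KL(P||Q) ≠ D_KL(Q||P) in general.

D_KL(P||Q) = 0.0192 dits
D_KL(Q||P) = 0.0184 dits

No, they are not equal!

This asymmetry is why KL divergence is not a true distance metric.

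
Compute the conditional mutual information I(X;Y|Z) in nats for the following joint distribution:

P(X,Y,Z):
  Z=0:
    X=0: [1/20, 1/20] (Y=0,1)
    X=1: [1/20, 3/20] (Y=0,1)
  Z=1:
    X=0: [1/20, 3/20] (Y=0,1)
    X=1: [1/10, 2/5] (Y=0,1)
0.0102 nats

Conditional mutual information: I(X;Y|Z) = H(X|Z) + H(Y|Z) - H(X,Y|Z)

H(Z) = 0.6109
H(X,Z) = 1.2206 → H(X|Z) = 0.6097
H(Y,Z) = 1.1655 → H(Y|Z) = 0.5547
H(X,Y,Z) = 1.7651 → H(X,Y|Z) = 1.1542

I(X;Y|Z) = 0.6097 + 0.5547 - 1.1542 = 0.0102 nats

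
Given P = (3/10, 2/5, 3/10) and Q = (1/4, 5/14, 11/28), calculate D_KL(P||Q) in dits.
0.0083 dits

KL divergence: D_KL(P||Q) = Σ p(x) log(p(x)/q(x))

Computing term by term:
  x=0: 3/10 × log_10[(3/10)/(1/4)] = 3/10 × 0.0792 = 0.0238
  x=1: 2/5 × log_10[(2/5)/(5/14)] = 2/5 × 0.0492 = 0.0197
  x=2: 3/10 × log_10[(3/10)/(11/28)] = 3/10 × -0.1171 = -0.0351

D_KL(P||Q) = 0.0083 dits

Note: KL divergence is always non-negative and equals 0 iff P = Q.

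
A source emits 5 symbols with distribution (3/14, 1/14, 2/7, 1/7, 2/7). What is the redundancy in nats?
0.0970 nats

Redundancy measures how far a source is from maximum entropy:
R = H_max - H(X)

Maximum entropy for 5 symbols: H_max = log_e(5) = 1.6094 nats
Actual entropy: H(X) = 1.5125 nats
Redundancy: R = 1.6094 - 1.5125 = 0.0970 nats

This redundancy represents potential for compression: the source could be compressed by 0.0970 nats per symbol.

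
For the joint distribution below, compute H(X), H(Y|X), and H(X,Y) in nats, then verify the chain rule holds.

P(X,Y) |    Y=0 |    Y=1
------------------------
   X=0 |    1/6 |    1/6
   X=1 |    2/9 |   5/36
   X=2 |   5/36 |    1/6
H(X,Y) = 1.7785, H(X) = 1.0963, H(Y|X) = 0.6822 (all in nats)

Chain rule: H(X,Y) = H(X) + H(Y|X)

Left side — joint entropy directly:
H(X,Y) = -Σ p(x,y) log p(x,y) = 1.7785 nats

Right side — compute H(Y|X) from the conditional distributions:
P(X) = (1/3, 13/36, 11/36), so H(X) = 1.0963 nats
H(Y|X) = Σ_x P(X=x) · H(Y|X=x):
  P(Y|X=0) = (1/2, 1/2), H(Y|X=0) = 0.6931, weight P(X=0) = 1/3
  P(Y|X=1) = (8/13, 5/13), H(Y|X=1) = 0.6663, weight P(X=1) = 13/36
  P(Y|X=2) = (5/11, 6/11), H(Y|X=2) = 0.6890, weight P(X=2) = 11/36
H(Y|X) = 0.6822 nats

H(X) + H(Y|X) = 1.0963 + 0.6822 = 1.7785 nats

Both sides equal 1.7785 nats. ✓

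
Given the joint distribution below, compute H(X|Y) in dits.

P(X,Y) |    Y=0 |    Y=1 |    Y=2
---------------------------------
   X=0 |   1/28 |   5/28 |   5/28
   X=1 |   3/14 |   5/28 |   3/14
0.2696 dits

Using the chain rule: H(X|Y) = H(X,Y) - H(Y)

First, compute H(X,Y) = 0.7392 dits

Marginal P(Y) = (1/4, 5/14, 11/28)
H(Y) = 0.4696 dits

H(X|Y) = H(X,Y) - H(Y) = 0.7392 - 0.4696 = 0.2696 dits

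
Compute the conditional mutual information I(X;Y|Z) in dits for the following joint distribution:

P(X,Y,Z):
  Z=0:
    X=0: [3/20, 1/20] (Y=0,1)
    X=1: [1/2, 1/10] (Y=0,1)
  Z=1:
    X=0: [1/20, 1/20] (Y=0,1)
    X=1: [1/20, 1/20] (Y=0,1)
0.0014 dits

Conditional mutual information: I(X;Y|Z) = H(X|Z) + H(Y|Z) - H(X,Y|Z)

H(Z) = 0.2173
H(X,Z) = 0.4729 → H(X|Z) = 0.2556
H(Y,Z) = 0.4452 → H(Y|Z) = 0.2279
H(X,Y,Z) = 0.6994 → H(X,Y|Z) = 0.4820

I(X;Y|Z) = 0.2556 + 0.2279 - 0.4820 = 0.0014 dits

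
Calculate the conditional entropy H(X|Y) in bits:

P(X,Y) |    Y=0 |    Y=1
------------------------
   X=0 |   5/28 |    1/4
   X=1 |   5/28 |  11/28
0.9769 bits

Using the chain rule: H(X|Y) = H(X,Y) - H(Y)

First, compute H(X,Y) = 1.9172 bits

Marginal P(Y) = (5/14, 9/14)
H(Y) = 0.9403 bits

H(X|Y) = H(X,Y) - H(Y) = 1.9172 - 0.9403 = 0.9769 bits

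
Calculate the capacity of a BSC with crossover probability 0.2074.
0.2635 bits

For a binary symmetric channel (BSC) with error probability p:
Capacity C = 1 - H(p) bits per symbol

where H(p) = -p log₂(p) - (1-p) log₂(1-p) is the binary entropy function.

H(0.2074) = 0.7365 bits
C = 1 - 0.7365 = 0.2635 bits per symbol

This means we can reliably transmit up to 0.2635 bits of information per channel use.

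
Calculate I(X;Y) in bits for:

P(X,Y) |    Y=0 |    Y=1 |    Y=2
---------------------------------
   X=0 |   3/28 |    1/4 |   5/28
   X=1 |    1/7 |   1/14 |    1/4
0.0844 bits

Mutual information: I(X;Y) = H(X) + H(Y) - H(X,Y)

Marginals:
P(X) = (15/28, 13/28), H(X) = 0.9963 bits
P(Y) = (1/4, 9/28, 3/7), H(Y) = 1.5502 bits

Joint entropy: H(X,Y) = 2.4621 bits

I(X;Y) = 0.9963 + 1.5502 - 2.4621 = 0.0844 bits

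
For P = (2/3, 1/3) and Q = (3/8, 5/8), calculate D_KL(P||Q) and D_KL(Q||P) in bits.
D_KL(P||Q) = 0.2511, D_KL(Q||P) = 0.2555

KL divergence is not symmetric: D_KL(P||Q) ≠ D_KL(Q||P) in general.

D_KL(P||Q) = 0.2511 bits
D_KL(Q||P) = 0.2555 bits

No, they are not equal!

This asymmetry is why KL divergence is not a true distance metric.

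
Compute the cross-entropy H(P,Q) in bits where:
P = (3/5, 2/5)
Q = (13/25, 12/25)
0.9896 bits

Cross-entropy: H(P,Q) = -Σ p(x) log q(x)

Alternatively: H(P,Q) = H(P) + D_KL(P||Q)
H(P) = 0.9710 bits
D_KL(P||Q) = 0.0187 bits

H(P,Q) = 0.9710 + 0.0187 = 0.9896 bits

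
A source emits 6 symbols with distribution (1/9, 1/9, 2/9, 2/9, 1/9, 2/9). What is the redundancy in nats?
0.0566 nats

Redundancy measures how far a source is from maximum entropy:
R = H_max - H(X)

Maximum entropy for 6 symbols: H_max = log_e(6) = 1.7918 nats
Actual entropy: H(X) = 1.7351 nats
Redundancy: R = 1.7918 - 1.7351 = 0.0566 nats

This redundancy represents potential for compression: the source could be compressed by 0.0566 nats per symbol.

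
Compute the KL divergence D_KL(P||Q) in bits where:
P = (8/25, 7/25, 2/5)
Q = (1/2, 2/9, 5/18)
0.0978 bits

KL divergence: D_KL(P||Q) = Σ p(x) log(p(x)/q(x))

Computing term by term:
  x=0: 8/25 × log_2[(8/25)/(1/2)] = 8/25 × -0.6439 = -0.2060
  x=1: 7/25 × log_2[(7/25)/(2/9)] = 7/25 × 0.3334 = 0.0934
  x=2: 2/5 × log_2[(2/5)/(5/18)] = 2/5 × 0.5261 = 0.2104

D_KL(P||Q) = 0.0978 bits

Note: KL divergence is always non-negative and equals 0 iff P = Q.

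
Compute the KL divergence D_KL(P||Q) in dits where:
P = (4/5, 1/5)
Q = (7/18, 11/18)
0.1536 dits

KL divergence: D_KL(P||Q) = Σ p(x) log(p(x)/q(x))

Computing term by term:
  x=0: 4/5 × log_10[(4/5)/(7/18)] = 4/5 × 0.3133 = 0.2506
  x=1: 1/5 × log_10[(1/5)/(11/18)] = 1/5 × -0.4851 = -0.0970

D_KL(P||Q) = 0.1536 dits

Note: KL divergence is always non-negative and equals 0 iff P = Q.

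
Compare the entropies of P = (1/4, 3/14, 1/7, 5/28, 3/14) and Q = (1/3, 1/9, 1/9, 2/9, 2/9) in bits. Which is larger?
P

Computing entropies in bits:
H(P) = 2.2973
H(Q) = 2.1972

Distribution P has higher entropy.

Intuition: The distribution closer to uniform (more spread out) has higher entropy.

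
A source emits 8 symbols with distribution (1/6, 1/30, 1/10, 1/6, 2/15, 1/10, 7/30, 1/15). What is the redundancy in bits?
0.1725 bits

Redundancy measures how far a source is from maximum entropy:
R = H_max - H(X)

Maximum entropy for 8 symbols: H_max = log_2(8) = 3.0000 bits
Actual entropy: H(X) = 2.8275 bits
Redundancy: R = 3.0000 - 2.8275 = 0.1725 bits

This redundancy represents potential for compression: the source could be compressed by 0.1725 bits per symbol.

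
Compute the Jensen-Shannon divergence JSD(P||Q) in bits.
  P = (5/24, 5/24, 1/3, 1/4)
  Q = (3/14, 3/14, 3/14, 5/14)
0.0163 bits

Jensen-Shannon divergence is:
JSD(P||Q) = 0.5 × D_KL(P||M) + 0.5 × D_KL(Q||M)
where M = 0.5 × (P + Q) is the mixture distribution.

M = 0.5 × (5/24, 5/24, 1/3, 1/4) + 0.5 × (3/14, 3/14, 3/14, 5/14) = (0.21131, 0.21131, 0.27381, 0.303571)

D_KL(P||M) = 0.0160 bits
D_KL(Q||M) = 0.0166 bits

JSD(P||Q) = 0.5 × 0.0160 + 0.5 × 0.0166 = 0.0163 bits

Unlike KL divergence, JSD is symmetric and bounded: 0 ≤ JSD ≤ log(2).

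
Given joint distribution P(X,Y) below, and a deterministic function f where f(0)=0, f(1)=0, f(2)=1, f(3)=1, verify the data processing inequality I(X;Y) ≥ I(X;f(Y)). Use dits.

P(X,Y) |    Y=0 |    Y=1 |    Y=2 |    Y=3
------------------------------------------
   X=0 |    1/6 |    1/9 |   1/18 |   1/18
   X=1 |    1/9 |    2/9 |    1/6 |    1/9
I(X;Y) = 0.0165, I(X;f(Y)) = 0.0063, inequality holds: 0.0165 ≥ 0.0063

Data Processing Inequality: For any Markov chain X → Y → Z, we have I(X;Y) ≥ I(X;Z).

Here Z = f(Y) is a deterministic function of Y, forming X → Y → Z.

Original I(X;Y) = 0.0165 dits

After applying f:
P(X,Z) where Z=f(Y):
- P(X,Z=0) = P(X,Y=0) + P(X,Y=1)
- P(X,Z=1) = P(X,Y=2) + P(X,Y=3)

I(X;Z) = I(X;f(Y)) = 0.0063 dits

Verification: 0.0165 ≥ 0.0063 ✓

Information cannot be created by processing; the function f can only lose information about X.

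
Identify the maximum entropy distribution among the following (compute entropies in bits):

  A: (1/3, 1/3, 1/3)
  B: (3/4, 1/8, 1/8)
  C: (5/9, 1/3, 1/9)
A

For a discrete distribution over n outcomes, entropy is maximized by the uniform distribution.

Computing entropies:
H(A) = 1.5850 bits
H(B) = 1.0613 bits
H(C) = 1.3516 bits

The uniform distribution (where all probabilities equal 1/3) achieves the maximum entropy of log_2(3) = 1.5850 bits.

Distribution A has the highest entropy.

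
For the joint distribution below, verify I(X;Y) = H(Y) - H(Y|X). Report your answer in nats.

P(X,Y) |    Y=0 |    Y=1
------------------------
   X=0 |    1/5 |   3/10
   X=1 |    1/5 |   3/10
I(X;Y) = 0.0000 nats

Mutual information has multiple equivalent forms:
- I(X;Y) = H(X) - H(X|Y)
- I(X;Y) = H(Y) - H(Y|X)
- I(X;Y) = H(X) + H(Y) - H(X,Y)

Computing all quantities:
H(X) = 0.6931, H(Y) = 0.6730, H(X,Y) = 1.3662
H(X|Y) = 0.6931, H(Y|X) = 0.6730

Verification:
H(X) - H(X|Y) = 0.6931 - 0.6931 = 0.0000
H(Y) - H(Y|X) = 0.6730 - 0.6730 = 0.0000
H(X) + H(Y) - H(X,Y) = 0.6931 + 0.6730 - 1.3662 = 0.0000

All forms give I(X;Y) = 0.0000 nats. ✓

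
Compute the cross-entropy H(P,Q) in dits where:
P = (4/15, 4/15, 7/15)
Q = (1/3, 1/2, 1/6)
0.5706 dits

Cross-entropy: H(P,Q) = -Σ p(x) log q(x)

Alternatively: H(P,Q) = H(P) + D_KL(P||Q)
H(P) = 0.4606 dits
D_KL(P||Q) = 0.1100 dits

H(P,Q) = 0.4606 + 0.1100 = 0.5706 dits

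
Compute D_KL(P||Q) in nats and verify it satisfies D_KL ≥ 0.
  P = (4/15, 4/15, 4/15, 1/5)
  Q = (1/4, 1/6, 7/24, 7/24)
0.0432 nats

KL divergence satisfies the Gibbs inequality: D_KL(P||Q) ≥ 0 for all distributions P, Q.

D_KL(P||Q) = Σ p(x) log(p(x)/q(x))
Term by term:
  x=0: 4/15 × log_e[(4/15)/(1/4)] = 0.0172
  x=1: 4/15 × log_e[(4/15)/(1/6)] = 0.1253
  x=2: 4/15 × log_e[(4/15)/(7/24)] = -0.0239
  x=3: 1/5 × log_e[(1/5)/(7/24)] = -0.0755
D_KL(P||Q) = 0.0432 nats

D_KL(P||Q) = 0.0432 ≥ 0 ✓

This non-negativity is a fundamental property: relative entropy cannot be negative because it measures how different Q is from P.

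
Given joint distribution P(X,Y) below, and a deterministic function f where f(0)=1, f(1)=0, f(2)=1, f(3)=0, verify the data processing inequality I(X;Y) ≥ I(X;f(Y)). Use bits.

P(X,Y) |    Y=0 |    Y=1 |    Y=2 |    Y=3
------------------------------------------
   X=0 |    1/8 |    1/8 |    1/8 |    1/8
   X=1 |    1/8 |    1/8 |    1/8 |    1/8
I(X;Y) = 0.0000, I(X;f(Y)) = 0.0000, inequality holds: 0.0000 ≥ 0.0000

Data Processing Inequality: For any Markov chain X → Y → Z, we have I(X;Y) ≥ I(X;Z).

Here Z = f(Y) is a deterministic function of Y, forming X → Y → Z.

Original I(X;Y) = 0.0000 bits

After applying f:
P(X,Z) where Z=f(Y):
- P(X,Z=0) = P(X,Y=1) + P(X,Y=3)
- P(X,Z=1) = P(X,Y=0) + P(X,Y=2)

I(X;Z) = I(X;f(Y)) = 0.0000 bits

Verification: 0.0000 ≥ 0.0000 ✓

Information cannot be created by processing; the function f can only lose information about X.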